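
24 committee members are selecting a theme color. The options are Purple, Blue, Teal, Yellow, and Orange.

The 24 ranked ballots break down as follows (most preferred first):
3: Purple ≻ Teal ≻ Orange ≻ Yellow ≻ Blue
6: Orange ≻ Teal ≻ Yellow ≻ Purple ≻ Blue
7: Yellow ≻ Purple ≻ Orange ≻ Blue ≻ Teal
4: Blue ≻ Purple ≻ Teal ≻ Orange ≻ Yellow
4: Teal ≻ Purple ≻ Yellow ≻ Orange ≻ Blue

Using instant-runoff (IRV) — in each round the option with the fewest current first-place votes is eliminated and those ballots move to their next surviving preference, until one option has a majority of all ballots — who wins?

Teal

Round 1: Purple 3, Blue 4, Teal 4, Yellow 7, Orange 6. Purple eliminated.
Round 2: Blue 4, Teal 7, Yellow 7, Orange 6. Blue eliminated.
Round 3: Teal 11, Yellow 7, Orange 6. Orange eliminated.
Round 4: Teal 17, Yellow 7. Teal has a majority (≥13).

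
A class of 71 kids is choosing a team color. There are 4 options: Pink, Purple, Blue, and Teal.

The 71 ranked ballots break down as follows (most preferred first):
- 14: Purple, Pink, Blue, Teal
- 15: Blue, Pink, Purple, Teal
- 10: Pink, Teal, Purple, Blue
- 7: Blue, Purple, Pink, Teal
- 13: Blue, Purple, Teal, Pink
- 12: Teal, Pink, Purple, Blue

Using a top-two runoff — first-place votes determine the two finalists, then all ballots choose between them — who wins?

Round 1 first-place votes: Pink 10, Purple 14, Blue 35, Teal 12. Blue and Purple advance.
Runoff: Blue is ranked above Purple on 35 ballots, Purple above Blue on 36.

Purple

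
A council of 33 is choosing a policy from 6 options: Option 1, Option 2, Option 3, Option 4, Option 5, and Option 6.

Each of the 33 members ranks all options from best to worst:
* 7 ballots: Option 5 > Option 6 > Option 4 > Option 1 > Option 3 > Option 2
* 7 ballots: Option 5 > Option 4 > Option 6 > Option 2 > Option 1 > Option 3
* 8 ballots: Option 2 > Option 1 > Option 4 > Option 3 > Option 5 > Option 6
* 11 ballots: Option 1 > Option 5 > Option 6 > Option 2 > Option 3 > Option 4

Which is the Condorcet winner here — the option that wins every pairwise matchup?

Option 1 vs Option 2: 18–15
Option 1 vs Option 3: 33–0
Option 1 vs Option 4: 19–14
Option 1 vs Option 5: 19–14
Option 1 vs Option 6: 19–14
Option 1 beats every other option.

Option 1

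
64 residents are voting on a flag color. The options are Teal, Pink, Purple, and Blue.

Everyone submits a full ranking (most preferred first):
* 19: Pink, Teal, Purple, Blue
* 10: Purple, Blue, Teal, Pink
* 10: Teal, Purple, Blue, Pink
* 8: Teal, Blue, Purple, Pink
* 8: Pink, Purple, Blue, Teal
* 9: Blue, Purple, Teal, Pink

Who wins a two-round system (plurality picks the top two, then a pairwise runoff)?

Round 1 first-place votes: Teal 18, Pink 27, Purple 10, Blue 9. Pink and Teal advance.
Runoff: Pink is ranked above Teal on 27 ballots, Teal above Pink on 37.

Teal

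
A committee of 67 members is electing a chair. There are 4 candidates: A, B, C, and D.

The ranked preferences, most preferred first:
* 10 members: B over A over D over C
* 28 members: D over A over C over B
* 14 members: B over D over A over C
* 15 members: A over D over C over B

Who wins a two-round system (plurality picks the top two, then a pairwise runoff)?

D

Round 1 first-place votes: A 15, B 24, C 0, D 28. D and B advance.
Runoff: D is ranked above B on 43 ballots, B above D on 24.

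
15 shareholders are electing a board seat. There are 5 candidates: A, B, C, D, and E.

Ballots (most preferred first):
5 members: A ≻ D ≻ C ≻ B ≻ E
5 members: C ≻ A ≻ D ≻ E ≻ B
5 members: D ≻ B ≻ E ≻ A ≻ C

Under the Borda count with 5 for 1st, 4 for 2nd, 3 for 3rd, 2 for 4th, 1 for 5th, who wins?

A: 5×5 + 5×4 + 5×2 = 55
B: 5×2 + 5×1 + 5×4 = 35
C: 5×3 + 5×5 + 5×1 = 45
D: 5×4 + 5×3 + 5×5 = 60
E: 5×1 + 5×2 + 5×3 = 30

D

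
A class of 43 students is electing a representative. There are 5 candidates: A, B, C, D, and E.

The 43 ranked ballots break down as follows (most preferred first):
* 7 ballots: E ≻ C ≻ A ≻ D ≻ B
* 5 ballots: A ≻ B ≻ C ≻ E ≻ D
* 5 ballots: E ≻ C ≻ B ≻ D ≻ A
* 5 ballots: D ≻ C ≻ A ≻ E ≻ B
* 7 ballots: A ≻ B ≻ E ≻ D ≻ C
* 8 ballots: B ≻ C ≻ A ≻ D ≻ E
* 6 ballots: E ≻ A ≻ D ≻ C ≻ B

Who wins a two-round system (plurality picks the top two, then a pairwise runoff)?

Round 1 first-place votes: A 12, B 8, C 0, D 5, E 18. E and A advance.
Runoff: E is ranked above A on 18 ballots, A above E on 25.

A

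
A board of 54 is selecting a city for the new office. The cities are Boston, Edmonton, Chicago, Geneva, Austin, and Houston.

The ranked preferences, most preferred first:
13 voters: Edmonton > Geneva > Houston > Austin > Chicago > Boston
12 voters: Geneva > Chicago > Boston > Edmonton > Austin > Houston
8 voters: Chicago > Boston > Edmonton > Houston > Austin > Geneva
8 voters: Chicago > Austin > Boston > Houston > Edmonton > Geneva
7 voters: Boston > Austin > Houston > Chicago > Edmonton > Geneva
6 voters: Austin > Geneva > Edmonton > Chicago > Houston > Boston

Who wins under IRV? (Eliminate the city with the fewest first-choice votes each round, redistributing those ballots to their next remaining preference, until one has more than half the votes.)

Geneva

Round 1: Boston 7, Edmonton 13, Chicago 16, Geneva 12, Austin 6, Houston 0. Houston eliminated.
Round 2: Boston 7, Edmonton 13, Chicago 16, Geneva 12, Austin 6. Austin eliminated.
Round 3: Boston 7, Edmonton 13, Chicago 16, Geneva 18. Boston eliminated.
Round 4: Edmonton 13, Chicago 23, Geneva 18. Edmonton eliminated.
Round 5: Chicago 23, Geneva 31. Geneva has a majority (≥28).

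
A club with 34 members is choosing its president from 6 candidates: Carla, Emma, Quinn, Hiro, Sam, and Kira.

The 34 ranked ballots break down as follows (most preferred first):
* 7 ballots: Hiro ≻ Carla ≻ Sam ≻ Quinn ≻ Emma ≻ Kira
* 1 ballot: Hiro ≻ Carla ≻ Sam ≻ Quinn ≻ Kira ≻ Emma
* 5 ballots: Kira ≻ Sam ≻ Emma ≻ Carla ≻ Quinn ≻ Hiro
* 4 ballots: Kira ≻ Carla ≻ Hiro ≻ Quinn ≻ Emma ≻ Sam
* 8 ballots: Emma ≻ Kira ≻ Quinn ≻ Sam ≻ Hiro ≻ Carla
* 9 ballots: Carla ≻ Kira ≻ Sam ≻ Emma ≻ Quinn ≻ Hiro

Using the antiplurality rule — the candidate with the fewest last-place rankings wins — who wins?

Last-place votes: Carla 8, Emma 1, Quinn 0, Hiro 14, Sam 4, Kira 7.

Quinn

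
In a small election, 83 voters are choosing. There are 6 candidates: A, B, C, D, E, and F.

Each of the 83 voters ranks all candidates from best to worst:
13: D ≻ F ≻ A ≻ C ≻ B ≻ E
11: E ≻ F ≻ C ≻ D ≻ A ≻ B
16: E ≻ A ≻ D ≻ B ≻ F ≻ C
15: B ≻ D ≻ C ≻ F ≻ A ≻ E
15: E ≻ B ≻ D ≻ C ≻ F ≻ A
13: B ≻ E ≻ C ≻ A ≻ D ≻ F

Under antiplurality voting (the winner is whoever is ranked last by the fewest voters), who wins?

Last-place votes: A 15, B 11, C 16, D 0, E 28, F 13.

D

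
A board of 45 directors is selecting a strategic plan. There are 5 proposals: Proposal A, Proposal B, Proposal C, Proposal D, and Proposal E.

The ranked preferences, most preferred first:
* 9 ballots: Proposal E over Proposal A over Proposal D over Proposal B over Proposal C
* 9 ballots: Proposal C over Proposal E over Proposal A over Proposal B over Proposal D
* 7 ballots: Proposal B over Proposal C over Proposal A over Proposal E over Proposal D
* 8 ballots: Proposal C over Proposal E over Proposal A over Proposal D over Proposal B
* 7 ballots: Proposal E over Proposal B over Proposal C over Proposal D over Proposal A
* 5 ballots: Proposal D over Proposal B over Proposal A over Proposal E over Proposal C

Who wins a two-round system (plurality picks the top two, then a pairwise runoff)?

Round 1 first-place votes: Proposal A 0, Proposal B 7, Proposal C 17, Proposal D 5, Proposal E 16. Proposal C and Proposal E advance.
Runoff: Proposal C is ranked above Proposal E on 24 ballots, Proposal E above Proposal C on 21.

Proposal C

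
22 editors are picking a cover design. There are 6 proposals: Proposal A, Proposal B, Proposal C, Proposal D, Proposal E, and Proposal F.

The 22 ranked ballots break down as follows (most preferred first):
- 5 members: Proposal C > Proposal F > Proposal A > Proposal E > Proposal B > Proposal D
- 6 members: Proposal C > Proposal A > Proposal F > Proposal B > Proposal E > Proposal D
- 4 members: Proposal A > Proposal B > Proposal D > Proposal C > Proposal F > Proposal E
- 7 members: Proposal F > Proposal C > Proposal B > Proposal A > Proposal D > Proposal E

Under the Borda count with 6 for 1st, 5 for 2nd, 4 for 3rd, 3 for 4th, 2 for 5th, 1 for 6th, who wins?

Proposal A: 5×4 + 6×5 + 4×6 + 7×3 = 95
Proposal B: 5×2 + 6×3 + 4×5 + 7×4 = 76
Proposal C: 5×6 + 6×6 + 4×3 + 7×5 = 113
Proposal D: 5×1 + 6×1 + 4×4 + 7×2 = 41
Proposal E: 5×3 + 6×2 + 4×1 + 7×1 = 38
Proposal F: 5×5 + 6×4 + 4×2 + 7×6 = 99

Proposal C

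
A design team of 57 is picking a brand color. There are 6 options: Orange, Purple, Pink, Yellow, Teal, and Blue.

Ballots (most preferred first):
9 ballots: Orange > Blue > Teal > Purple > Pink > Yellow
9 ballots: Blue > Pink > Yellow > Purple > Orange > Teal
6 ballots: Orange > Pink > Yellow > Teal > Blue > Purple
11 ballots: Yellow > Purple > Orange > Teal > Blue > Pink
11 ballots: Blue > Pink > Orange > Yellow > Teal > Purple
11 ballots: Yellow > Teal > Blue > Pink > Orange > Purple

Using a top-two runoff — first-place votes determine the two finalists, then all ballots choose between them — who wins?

Round 1 first-place votes: Orange 15, Purple 0, Pink 0, Yellow 22, Teal 0, Blue 20. Yellow and Blue advance.
Runoff: Yellow is ranked above Blue on 28 ballots, Blue above Yellow on 29.

Blue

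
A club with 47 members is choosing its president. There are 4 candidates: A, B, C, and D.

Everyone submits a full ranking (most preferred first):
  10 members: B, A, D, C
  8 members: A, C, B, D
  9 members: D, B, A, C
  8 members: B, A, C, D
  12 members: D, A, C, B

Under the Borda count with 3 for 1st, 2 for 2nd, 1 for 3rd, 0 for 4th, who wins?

A

A: 10×2 + 8×3 + 9×1 + 8×2 + 12×2 = 93
B: 10×3 + 8×1 + 9×2 + 8×3 + 12×0 = 80
C: 10×0 + 8×2 + 9×0 + 8×1 + 12×1 = 36
D: 10×1 + 8×0 + 9×3 + 8×0 + 12×3 = 73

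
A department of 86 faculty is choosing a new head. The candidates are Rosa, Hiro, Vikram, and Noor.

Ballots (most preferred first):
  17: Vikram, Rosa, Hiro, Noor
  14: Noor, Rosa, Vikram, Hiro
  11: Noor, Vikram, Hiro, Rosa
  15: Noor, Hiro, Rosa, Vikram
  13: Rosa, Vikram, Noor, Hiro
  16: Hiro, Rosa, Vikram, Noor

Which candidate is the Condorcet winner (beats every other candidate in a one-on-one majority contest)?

Rosa vs Hiro: 44–42
Rosa vs Vikram: 58–28
Rosa vs Noor: 46–40
Rosa beats every other candidate.

Rosa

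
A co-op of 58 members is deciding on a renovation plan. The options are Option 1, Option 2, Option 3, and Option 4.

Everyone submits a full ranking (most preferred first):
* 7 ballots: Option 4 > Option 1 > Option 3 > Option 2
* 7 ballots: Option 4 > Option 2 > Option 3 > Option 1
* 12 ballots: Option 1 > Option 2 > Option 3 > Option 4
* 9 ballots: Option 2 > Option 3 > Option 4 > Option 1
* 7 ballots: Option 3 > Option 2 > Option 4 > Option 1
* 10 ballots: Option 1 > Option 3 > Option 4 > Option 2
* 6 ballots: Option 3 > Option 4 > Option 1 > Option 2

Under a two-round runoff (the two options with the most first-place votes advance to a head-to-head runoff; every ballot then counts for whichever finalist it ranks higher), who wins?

Round 1 first-place votes: Option 1 22, Option 2 9, Option 3 13, Option 4 14. Option 1 and Option 4 advance.
Runoff: Option 1 is ranked above Option 4 on 22 ballots, Option 4 above Option 1 on 36.

Option 4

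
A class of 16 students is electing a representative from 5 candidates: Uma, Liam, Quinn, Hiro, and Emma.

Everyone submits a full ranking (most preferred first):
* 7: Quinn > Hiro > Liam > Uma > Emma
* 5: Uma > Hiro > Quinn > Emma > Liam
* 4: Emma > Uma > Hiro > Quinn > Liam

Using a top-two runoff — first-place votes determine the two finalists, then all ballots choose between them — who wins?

Uma

Round 1 first-place votes: Uma 5, Liam 0, Quinn 7, Hiro 0, Emma 4. Quinn and Uma advance.
Runoff: Quinn is ranked above Uma on 7 ballots, Uma above Quinn on 9.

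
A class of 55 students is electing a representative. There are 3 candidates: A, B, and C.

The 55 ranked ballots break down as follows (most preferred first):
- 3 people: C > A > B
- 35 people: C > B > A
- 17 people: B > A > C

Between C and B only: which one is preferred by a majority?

C

C is ranked above B on 38 ballots; B above C on 17.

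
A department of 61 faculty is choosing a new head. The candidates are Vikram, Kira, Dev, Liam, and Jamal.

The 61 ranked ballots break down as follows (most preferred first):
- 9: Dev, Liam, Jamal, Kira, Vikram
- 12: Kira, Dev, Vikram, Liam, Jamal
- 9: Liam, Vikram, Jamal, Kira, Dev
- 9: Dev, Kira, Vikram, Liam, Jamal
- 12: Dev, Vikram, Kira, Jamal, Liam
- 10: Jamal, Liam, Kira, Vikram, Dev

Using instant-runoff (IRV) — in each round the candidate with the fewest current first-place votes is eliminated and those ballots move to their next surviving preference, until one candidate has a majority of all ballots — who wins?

Round 1: Vikram 0, Kira 12, Dev 30, Liam 9, Jamal 10. Vikram eliminated.
Round 2: Kira 12, Dev 30, Liam 9, Jamal 10. Liam eliminated.
Round 3: Kira 12, Dev 30, Jamal 19. Kira eliminated.
Round 4: Dev 42, Jamal 19. Dev has a majority (≥31).

Dev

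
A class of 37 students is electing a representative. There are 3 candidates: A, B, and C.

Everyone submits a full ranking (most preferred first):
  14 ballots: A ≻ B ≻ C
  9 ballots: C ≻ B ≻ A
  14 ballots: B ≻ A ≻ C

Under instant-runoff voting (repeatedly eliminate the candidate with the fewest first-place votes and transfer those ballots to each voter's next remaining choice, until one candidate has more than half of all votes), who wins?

Round 1: A 14, B 14, C 9. C eliminated.
Round 2: A 14, B 23. B has a majority (≥19).

B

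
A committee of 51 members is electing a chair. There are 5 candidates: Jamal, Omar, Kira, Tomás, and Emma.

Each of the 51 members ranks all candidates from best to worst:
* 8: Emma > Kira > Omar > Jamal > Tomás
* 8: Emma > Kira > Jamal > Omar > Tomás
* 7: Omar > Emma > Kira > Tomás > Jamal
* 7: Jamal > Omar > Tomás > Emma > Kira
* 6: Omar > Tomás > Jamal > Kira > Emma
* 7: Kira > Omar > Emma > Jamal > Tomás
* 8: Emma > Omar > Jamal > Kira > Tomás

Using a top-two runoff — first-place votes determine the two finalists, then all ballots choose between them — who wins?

Round 1 first-place votes: Jamal 7, Omar 13, Kira 7, Tomás 0, Emma 24. Emma and Omar advance.
Runoff: Emma is ranked above Omar on 24 ballots, Omar above Emma on 27.

Omar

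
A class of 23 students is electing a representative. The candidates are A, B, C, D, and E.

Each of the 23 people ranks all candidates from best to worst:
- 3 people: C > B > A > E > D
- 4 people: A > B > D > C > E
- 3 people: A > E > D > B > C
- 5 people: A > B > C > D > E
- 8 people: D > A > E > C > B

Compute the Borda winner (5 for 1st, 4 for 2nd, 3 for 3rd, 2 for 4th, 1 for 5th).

A: 3×3 + 4×5 + 3×5 + 5×5 + 8×4 = 101
B: 3×4 + 4×4 + 3×2 + 5×4 + 8×1 = 62
C: 3×5 + 4×2 + 3×1 + 5×3 + 8×2 = 57
D: 3×1 + 4×3 + 3×3 + 5×2 + 8×5 = 74
E: 3×2 + 4×1 + 3×4 + 5×1 + 8×3 = 51

A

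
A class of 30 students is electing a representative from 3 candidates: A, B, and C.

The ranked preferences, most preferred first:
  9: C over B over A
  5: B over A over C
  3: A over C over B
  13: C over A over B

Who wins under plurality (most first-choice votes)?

First-place votes: A 3, B 5, C 22.

C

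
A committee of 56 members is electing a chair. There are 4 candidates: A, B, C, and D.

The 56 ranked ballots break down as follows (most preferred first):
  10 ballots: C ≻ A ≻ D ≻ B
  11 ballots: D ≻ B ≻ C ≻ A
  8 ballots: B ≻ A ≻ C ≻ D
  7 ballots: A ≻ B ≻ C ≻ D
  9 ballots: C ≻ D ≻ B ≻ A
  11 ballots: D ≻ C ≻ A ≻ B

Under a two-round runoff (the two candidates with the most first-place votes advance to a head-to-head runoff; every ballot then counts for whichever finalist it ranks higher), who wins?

Round 1 first-place votes: A 7, B 8, C 19, D 22. D and C advance.
Runoff: D is ranked above C on 22 ballots, C above D on 34.

C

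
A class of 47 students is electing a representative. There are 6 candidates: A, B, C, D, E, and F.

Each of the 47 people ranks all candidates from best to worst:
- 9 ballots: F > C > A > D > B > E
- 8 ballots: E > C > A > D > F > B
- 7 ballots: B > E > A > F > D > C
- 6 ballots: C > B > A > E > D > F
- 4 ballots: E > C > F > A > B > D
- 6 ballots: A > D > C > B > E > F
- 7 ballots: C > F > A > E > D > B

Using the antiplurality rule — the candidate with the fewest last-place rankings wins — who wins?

A

Last-place votes: A 0, B 15, C 7, D 4, E 9, F 12.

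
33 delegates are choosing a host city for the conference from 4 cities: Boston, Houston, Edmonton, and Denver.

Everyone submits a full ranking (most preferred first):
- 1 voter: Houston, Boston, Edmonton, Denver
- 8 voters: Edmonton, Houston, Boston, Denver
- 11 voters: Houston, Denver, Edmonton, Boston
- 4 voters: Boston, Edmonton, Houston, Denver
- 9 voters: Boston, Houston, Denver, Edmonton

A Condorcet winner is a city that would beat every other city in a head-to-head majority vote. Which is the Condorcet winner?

Houston vs Boston: 20–13
Houston vs Edmonton: 21–12
Houston vs Denver: 33–0
Houston beats every other city.

Houston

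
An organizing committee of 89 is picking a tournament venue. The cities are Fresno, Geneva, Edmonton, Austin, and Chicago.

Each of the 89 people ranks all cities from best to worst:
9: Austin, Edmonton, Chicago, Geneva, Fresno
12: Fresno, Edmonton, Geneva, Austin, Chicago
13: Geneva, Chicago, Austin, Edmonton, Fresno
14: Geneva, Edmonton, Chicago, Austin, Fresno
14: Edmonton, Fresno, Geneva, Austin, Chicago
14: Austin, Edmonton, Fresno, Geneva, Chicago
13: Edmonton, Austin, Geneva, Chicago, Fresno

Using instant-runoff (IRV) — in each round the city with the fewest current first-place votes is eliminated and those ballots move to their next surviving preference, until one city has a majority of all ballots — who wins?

Round 1: Fresno 12, Geneva 27, Edmonton 27, Austin 23, Chicago 0. Chicago eliminated.
Round 2: Fresno 12, Geneva 27, Edmonton 27, Austin 23. Fresno eliminated.
Round 3: Geneva 27, Edmonton 39, Austin 23. Austin eliminated.
Round 4: Geneva 27, Edmonton 62. Edmonton has a majority (≥45).

Edmonton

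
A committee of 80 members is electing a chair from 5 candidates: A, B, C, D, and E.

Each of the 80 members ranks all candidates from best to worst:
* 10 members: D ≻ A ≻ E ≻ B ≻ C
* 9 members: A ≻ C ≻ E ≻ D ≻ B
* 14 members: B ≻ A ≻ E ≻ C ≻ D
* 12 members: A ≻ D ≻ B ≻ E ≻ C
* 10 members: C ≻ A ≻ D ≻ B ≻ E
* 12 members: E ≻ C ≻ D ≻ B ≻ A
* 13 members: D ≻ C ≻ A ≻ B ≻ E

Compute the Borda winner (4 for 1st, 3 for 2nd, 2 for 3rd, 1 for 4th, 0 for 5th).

A

A: 10×3 + 9×4 + 14×3 + 12×4 + 10×3 + 12×0 + 13×2 = 212
B: 10×1 + 9×0 + 14×4 + 12×2 + 10×1 + 12×1 + 13×1 = 125
C: 10×0 + 9×3 + 14×1 + 12×0 + 10×4 + 12×3 + 13×3 = 156
D: 10×4 + 9×1 + 14×0 + 12×3 + 10×2 + 12×2 + 13×4 = 181
E: 10×2 + 9×2 + 14×2 + 12×1 + 10×0 + 12×4 + 13×0 = 126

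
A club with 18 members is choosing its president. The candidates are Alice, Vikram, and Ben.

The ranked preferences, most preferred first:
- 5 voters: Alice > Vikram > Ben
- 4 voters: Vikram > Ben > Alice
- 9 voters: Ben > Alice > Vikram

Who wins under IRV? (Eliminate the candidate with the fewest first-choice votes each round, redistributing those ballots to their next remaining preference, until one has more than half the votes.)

Ben

Round 1: Alice 5, Vikram 4, Ben 9. Vikram eliminated.
Round 2: Alice 5, Ben 13. Ben has a majority (≥10).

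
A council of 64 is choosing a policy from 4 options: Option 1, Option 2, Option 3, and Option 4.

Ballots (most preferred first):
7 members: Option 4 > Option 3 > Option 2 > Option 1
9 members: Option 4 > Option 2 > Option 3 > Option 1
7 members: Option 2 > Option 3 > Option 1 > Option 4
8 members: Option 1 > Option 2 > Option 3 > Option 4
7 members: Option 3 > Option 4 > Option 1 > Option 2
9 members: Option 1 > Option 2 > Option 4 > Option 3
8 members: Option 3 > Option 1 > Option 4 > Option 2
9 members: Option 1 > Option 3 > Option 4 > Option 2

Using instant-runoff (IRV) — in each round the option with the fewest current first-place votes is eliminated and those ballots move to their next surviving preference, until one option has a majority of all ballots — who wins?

Round 1: Option 1 26, Option 2 7, Option 3 15, Option 4 16. Option 2 eliminated.
Round 2: Option 1 26, Option 3 22, Option 4 16. Option 4 eliminated.
Round 3: Option 1 26, Option 3 38. Option 3 has a majority (≥33).

Option 3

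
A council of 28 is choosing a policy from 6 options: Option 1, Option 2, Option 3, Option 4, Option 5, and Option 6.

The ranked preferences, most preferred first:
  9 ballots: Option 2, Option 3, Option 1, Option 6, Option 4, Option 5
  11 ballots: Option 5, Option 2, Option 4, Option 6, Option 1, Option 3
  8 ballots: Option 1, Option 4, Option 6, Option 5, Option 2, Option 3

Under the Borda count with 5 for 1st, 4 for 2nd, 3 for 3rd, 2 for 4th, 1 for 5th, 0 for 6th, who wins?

Option 2

Option 1: 9×3 + 11×1 + 8×5 = 78
Option 2: 9×5 + 11×4 + 8×1 = 97
Option 3: 9×4 + 11×0 + 8×0 = 36
Option 4: 9×1 + 11×3 + 8×4 = 74
Option 5: 9×0 + 11×5 + 8×2 = 71
Option 6: 9×2 + 11×2 + 8×3 = 64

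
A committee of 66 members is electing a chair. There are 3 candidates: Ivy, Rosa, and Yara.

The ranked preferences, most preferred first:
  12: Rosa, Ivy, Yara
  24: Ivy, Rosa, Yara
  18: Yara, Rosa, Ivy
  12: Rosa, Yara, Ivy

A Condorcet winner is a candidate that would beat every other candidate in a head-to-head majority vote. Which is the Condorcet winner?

Rosa vs Ivy: 42–24
Rosa vs Yara: 48–18
Rosa beats every other candidate.

Rosa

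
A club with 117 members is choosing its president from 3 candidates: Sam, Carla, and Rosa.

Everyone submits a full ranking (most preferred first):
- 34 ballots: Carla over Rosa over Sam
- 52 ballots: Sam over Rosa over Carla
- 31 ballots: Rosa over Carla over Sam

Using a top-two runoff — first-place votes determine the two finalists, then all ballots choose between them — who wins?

Round 1 first-place votes: Sam 52, Carla 34, Rosa 31. Sam and Carla advance.
Runoff: Sam is ranked above Carla on 52 ballots, Carla above Sam on 65.

Carla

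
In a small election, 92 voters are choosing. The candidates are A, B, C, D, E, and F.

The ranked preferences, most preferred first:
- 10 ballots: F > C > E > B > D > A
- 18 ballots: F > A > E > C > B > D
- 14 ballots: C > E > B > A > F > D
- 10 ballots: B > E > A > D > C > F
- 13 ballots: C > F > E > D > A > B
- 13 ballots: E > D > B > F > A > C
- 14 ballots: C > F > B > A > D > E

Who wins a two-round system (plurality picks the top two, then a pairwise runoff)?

C

Round 1 first-place votes: A 0, B 10, C 41, D 0, E 13, F 28. C and F advance.
Runoff: C is ranked above F on 51 ballots, F above C on 41.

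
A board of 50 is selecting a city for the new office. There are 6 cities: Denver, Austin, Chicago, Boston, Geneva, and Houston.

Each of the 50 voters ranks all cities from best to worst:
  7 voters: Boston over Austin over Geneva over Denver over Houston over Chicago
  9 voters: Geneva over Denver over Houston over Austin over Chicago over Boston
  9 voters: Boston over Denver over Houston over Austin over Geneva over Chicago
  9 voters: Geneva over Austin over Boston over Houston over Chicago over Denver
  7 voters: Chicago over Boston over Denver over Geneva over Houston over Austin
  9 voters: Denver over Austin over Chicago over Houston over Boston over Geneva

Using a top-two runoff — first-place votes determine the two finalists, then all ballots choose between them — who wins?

Boston

Round 1 first-place votes: Denver 9, Austin 0, Chicago 7, Boston 16, Geneva 18, Houston 0. Geneva and Boston advance.
Runoff: Geneva is ranked above Boston on 18 ballots, Boston above Geneva on 32.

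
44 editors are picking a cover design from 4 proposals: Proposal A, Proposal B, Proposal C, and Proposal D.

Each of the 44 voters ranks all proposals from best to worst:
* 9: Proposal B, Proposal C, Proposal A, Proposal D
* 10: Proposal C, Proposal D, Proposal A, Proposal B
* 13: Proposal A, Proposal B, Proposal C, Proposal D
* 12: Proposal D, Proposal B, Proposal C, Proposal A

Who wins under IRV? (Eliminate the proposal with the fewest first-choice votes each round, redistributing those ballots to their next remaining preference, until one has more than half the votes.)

Proposal C

Round 1: Proposal A 13, Proposal B 9, Proposal C 10, Proposal D 12. Proposal B eliminated.
Round 2: Proposal A 13, Proposal C 19, Proposal D 12. Proposal D eliminated.
Round 3: Proposal A 13, Proposal C 31. Proposal C has a majority (≥23).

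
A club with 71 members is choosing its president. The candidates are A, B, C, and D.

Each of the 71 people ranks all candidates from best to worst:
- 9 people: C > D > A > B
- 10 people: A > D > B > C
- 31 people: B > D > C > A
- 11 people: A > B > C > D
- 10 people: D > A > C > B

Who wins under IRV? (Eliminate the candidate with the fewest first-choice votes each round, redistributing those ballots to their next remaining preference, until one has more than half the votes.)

A

Round 1: A 21, B 31, C 9, D 10. C eliminated.
Round 2: A 21, B 31, D 19. D eliminated.
Round 3: A 40, B 31. A has a majority (≥36).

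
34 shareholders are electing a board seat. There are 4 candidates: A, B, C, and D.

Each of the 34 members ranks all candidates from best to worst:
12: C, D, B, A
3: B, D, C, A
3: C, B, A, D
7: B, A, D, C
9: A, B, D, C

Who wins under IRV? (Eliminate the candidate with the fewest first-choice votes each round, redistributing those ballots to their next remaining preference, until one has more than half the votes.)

Round 1: A 9, B 10, C 15, D 0. D eliminated.
Round 2: A 9, B 10, C 15. A eliminated.
Round 3: B 19, C 15. B has a majority (≥18).

B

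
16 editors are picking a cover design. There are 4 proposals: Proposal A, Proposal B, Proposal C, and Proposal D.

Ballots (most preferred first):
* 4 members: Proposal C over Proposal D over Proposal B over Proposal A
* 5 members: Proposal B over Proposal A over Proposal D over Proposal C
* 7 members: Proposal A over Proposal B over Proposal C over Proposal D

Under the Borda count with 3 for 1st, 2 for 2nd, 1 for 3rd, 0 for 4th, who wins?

Proposal B

Proposal A: 4×0 + 5×2 + 7×3 = 31
Proposal B: 4×1 + 5×3 + 7×2 = 33
Proposal C: 4×3 + 5×0 + 7×1 = 19
Proposal D: 4×2 + 5×1 + 7×0 = 13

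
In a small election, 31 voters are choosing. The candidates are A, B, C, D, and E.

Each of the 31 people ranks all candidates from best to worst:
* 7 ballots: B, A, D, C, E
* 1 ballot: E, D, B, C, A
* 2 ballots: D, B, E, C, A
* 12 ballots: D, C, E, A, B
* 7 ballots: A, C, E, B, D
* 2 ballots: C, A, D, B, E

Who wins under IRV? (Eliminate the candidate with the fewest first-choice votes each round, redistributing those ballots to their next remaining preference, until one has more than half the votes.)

A

Round 1: A 7, B 7, C 2, D 14, E 1. E eliminated.
Round 2: A 7, B 7, C 2, D 15. C eliminated.
Round 3: A 9, B 7, D 15. B eliminated.
Round 4: A 16, D 15. A has a majority (≥16).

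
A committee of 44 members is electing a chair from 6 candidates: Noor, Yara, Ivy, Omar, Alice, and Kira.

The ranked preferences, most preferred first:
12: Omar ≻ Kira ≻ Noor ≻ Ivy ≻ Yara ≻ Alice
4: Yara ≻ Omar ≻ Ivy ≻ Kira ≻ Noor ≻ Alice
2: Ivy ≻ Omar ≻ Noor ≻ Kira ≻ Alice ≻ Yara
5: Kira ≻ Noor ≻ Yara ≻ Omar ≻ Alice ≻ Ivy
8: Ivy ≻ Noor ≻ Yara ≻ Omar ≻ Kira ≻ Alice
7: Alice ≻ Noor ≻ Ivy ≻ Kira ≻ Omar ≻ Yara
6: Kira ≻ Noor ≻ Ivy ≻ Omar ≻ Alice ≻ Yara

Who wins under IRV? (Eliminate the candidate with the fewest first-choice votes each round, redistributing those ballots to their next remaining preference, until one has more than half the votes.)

Ivy

Round 1: Noor 0, Yara 4, Ivy 10, Omar 12, Alice 7, Kira 11. Noor eliminated.
Round 2: Yara 4, Ivy 10, Omar 12, Alice 7, Kira 11. Yara eliminated.
Round 3: Ivy 10, Omar 16, Alice 7, Kira 11. Alice eliminated.
Round 4: Ivy 17, Omar 16, Kira 11. Kira eliminated.
Round 5: Ivy 23, Omar 21. Ivy has a majority (≥23).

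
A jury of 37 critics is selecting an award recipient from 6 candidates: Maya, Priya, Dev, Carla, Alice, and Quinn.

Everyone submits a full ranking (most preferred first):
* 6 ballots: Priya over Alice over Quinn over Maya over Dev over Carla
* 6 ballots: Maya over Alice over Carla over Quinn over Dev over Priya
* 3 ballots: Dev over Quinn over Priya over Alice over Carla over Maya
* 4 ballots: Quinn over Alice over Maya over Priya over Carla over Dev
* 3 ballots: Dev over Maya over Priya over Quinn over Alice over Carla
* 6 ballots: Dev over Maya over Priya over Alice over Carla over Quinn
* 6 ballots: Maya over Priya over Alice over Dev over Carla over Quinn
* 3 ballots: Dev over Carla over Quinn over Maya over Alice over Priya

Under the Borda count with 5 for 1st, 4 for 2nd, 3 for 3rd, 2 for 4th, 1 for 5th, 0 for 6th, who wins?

Maya: 6×2 + 6×5 + 3×0 + 4×3 + 3×4 + 6×4 + 6×5 + 3×2 = 126
Priya: 6×5 + 6×0 + 3×3 + 4×2 + 3×3 + 6×3 + 6×4 + 3×0 = 98
Dev: 6×1 + 6×1 + 3×5 + 4×0 + 3×5 + 6×5 + 6×2 + 3×5 = 99
Carla: 6×0 + 6×3 + 3×1 + 4×1 + 3×0 + 6×1 + 6×1 + 3×4 = 49
Alice: 6×4 + 6×4 + 3×2 + 4×4 + 3×1 + 6×2 + 6×3 + 3×1 = 106
Quinn: 6×3 + 6×2 + 3×4 + 4×5 + 3×2 + 6×0 + 6×0 + 3×3 = 77

Maya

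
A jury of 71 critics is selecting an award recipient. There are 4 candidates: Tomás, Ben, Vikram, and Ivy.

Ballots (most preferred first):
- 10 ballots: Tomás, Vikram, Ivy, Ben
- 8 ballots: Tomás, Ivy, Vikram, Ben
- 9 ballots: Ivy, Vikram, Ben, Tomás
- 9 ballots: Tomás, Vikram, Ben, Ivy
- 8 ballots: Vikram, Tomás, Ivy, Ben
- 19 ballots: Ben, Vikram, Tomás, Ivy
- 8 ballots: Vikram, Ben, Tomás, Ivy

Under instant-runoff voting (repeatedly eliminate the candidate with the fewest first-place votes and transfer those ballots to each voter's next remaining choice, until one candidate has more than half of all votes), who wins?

Vikram

Round 1: Tomás 27, Ben 19, Vikram 16, Ivy 9. Ivy eliminated.
Round 2: Tomás 27, Ben 19, Vikram 25. Ben eliminated.
Round 3: Tomás 27, Vikram 44. Vikram has a majority (≥36).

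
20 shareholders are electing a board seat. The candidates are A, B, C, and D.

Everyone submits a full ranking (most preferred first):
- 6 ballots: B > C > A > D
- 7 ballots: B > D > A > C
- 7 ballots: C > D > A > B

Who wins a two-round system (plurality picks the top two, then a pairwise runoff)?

Round 1 first-place votes: A 0, B 13, C 7, D 0. B and C advance.
Runoff: B is ranked above C on 13 ballots, C above B on 7.

B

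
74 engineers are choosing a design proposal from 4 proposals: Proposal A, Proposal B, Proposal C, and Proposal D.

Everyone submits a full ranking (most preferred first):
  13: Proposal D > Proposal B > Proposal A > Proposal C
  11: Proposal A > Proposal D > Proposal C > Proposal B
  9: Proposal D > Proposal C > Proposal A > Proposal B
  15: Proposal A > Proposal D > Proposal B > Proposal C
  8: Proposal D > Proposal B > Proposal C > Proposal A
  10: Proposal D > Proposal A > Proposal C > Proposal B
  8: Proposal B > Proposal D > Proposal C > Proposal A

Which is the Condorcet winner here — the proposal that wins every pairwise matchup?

Proposal D vs Proposal A: 48–26
Proposal D vs Proposal B: 66–8
Proposal D vs Proposal C: 74–0
Proposal D beats every other proposal.

Proposal D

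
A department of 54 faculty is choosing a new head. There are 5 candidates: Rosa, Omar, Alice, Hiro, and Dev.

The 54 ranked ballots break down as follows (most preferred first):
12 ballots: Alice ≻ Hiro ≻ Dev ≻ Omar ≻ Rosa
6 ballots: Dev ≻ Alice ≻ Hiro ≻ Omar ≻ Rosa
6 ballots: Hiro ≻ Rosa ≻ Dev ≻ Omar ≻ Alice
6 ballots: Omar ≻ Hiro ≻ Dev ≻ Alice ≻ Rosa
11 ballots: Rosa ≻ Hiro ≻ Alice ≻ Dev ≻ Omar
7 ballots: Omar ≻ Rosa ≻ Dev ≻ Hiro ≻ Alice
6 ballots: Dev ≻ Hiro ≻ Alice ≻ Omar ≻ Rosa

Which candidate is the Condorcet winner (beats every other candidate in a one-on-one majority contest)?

Hiro

Hiro vs Rosa: 36–18
Hiro vs Omar: 41–13
Hiro vs Alice: 36–18
Hiro vs Dev: 35–19
Hiro beats every other candidate.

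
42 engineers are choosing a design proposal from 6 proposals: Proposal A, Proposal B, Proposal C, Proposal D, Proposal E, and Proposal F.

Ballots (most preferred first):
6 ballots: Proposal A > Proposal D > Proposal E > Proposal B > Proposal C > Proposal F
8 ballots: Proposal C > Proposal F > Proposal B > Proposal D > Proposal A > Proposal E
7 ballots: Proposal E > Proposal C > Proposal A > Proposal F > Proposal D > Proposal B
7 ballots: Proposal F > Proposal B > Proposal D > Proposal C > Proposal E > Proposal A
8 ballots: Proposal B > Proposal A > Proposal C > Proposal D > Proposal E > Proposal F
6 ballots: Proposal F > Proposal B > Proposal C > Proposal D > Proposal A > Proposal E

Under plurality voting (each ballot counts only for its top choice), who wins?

First-place votes: Proposal A 6, Proposal B 8, Proposal C 8, Proposal D 0, Proposal E 7, Proposal F 13.

Proposal F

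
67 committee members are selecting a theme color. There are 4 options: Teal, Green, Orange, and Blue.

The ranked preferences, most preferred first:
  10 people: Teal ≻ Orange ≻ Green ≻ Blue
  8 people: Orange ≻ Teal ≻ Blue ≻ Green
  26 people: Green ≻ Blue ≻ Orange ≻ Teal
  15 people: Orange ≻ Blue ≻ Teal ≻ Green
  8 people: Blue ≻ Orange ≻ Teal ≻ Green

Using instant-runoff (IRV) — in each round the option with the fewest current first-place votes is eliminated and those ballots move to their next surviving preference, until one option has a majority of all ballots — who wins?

Orange

Round 1: Teal 10, Green 26, Orange 23, Blue 8. Blue eliminated.
Round 2: Teal 10, Green 26, Orange 31. Teal eliminated.
Round 3: Green 26, Orange 41. Orange has a majority (≥34).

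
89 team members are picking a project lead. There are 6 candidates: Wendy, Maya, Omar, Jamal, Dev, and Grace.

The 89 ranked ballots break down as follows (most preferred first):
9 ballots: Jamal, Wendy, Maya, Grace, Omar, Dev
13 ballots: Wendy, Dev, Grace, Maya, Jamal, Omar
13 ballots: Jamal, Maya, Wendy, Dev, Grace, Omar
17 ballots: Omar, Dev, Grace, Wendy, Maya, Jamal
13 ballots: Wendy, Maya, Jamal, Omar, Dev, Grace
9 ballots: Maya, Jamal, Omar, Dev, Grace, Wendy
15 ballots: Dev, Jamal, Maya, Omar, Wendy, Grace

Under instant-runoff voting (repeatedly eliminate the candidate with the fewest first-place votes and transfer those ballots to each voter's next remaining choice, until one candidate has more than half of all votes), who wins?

Jamal

Round 1: Wendy 26, Maya 9, Omar 17, Jamal 22, Dev 15, Grace 0. Grace eliminated.
Round 2: Wendy 26, Maya 9, Omar 17, Jamal 22, Dev 15. Maya eliminated.
Round 3: Wendy 26, Omar 17, Jamal 31, Dev 15. Dev eliminated.
Round 4: Wendy 26, Omar 17, Jamal 46. Jamal has a majority (≥45).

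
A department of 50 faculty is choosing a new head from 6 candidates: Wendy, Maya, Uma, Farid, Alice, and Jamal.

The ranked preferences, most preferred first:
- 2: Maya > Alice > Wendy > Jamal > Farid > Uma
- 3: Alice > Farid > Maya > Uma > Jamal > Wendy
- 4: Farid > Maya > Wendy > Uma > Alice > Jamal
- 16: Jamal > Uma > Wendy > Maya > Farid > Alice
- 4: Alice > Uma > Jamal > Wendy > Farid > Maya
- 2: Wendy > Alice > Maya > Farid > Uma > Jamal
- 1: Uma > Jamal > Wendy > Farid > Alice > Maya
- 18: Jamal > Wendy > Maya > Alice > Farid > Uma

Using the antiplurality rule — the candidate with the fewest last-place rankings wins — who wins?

Farid

Last-place votes: Wendy 3, Maya 5, Uma 20, Farid 0, Alice 16, Jamal 6.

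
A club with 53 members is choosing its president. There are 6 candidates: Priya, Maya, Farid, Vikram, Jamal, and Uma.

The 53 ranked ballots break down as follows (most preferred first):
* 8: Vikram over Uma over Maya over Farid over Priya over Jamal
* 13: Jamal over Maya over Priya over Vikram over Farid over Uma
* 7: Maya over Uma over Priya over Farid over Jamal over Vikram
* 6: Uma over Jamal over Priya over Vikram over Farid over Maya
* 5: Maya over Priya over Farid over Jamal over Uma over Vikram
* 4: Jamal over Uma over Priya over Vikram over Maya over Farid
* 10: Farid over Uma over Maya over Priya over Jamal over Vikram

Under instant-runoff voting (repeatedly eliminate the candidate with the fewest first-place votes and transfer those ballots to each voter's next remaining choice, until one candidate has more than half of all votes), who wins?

Round 1: Priya 0, Maya 12, Farid 10, Vikram 8, Jamal 17, Uma 6. Priya eliminated.
Round 2: Maya 12, Farid 10, Vikram 8, Jamal 17, Uma 6. Uma eliminated.
Round 3: Maya 12, Farid 10, Vikram 8, Jamal 23. Vikram eliminated.
Round 4: Maya 20, Farid 10, Jamal 23. Farid eliminated.
Round 5: Maya 30, Jamal 23. Maya has a majority (≥27).

Maya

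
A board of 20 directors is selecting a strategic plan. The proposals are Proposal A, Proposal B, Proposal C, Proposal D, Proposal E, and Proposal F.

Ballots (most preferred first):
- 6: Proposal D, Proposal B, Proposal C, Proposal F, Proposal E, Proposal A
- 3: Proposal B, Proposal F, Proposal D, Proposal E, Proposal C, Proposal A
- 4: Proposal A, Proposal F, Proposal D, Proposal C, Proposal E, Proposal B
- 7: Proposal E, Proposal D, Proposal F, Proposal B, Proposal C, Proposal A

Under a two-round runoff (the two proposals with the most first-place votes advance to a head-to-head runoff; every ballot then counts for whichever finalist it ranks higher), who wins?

Round 1 first-place votes: Proposal A 4, Proposal B 3, Proposal C 0, Proposal D 6, Proposal E 7, Proposal F 0. Proposal E and Proposal D advance.
Runoff: Proposal E is ranked above Proposal D on 7 ballots, Proposal D above Proposal E on 13.

Proposal D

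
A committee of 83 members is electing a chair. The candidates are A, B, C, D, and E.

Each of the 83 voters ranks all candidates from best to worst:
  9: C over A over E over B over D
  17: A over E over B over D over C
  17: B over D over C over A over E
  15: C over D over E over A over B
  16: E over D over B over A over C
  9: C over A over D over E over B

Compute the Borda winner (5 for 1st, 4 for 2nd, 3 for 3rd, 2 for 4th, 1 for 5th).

D

A: 9×4 + 17×5 + 17×2 + 15×2 + 16×2 + 9×4 = 253
B: 9×2 + 17×3 + 17×5 + 15×1 + 16×3 + 9×1 = 226
C: 9×5 + 17×1 + 17×3 + 15×5 + 16×1 + 9×5 = 249
D: 9×1 + 17×2 + 17×4 + 15×4 + 16×4 + 9×3 = 262
E: 9×3 + 17×4 + 17×1 + 15×3 + 16×5 + 9×2 = 255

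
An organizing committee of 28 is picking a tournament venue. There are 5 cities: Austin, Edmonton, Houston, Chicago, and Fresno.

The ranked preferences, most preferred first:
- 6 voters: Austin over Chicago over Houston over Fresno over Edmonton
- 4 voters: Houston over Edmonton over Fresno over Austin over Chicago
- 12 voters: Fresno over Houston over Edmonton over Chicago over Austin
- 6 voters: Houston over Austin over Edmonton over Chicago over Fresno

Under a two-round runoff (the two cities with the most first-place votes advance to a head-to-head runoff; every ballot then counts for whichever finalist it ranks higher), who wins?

Houston

Round 1 first-place votes: Austin 6, Edmonton 0, Houston 10, Chicago 0, Fresno 12. Fresno and Houston advance.
Runoff: Fresno is ranked above Houston on 12 ballots, Houston above Fresno on 16.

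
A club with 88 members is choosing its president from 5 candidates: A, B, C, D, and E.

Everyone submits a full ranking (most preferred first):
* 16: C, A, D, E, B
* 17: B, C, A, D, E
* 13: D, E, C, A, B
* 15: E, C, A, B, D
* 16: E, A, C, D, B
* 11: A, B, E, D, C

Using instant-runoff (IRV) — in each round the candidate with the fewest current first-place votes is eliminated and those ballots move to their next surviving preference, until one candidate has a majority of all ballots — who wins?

Round 1: A 11, B 17, C 16, D 13, E 31. A eliminated.
Round 2: B 28, C 16, D 13, E 31. D eliminated.
Round 3: B 28, C 16, E 44. C eliminated.
Round 4: B 28, E 60. E has a majority (≥45).

E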